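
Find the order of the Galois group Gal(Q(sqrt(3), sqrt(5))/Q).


The 2 square roots of distinct primes are multiplicatively independent over Q,
so [K:Q] = 2^2 and Gal(K/Q) is isomorphic to (Z/2Z)^2.
|Gal| = 2^2 = 4

4


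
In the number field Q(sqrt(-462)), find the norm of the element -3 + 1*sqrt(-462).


N(a + b*sqrt(d)) = a^2 - d*b^2
= (-3)^2 - (-462)*(1)^2
= 9 + 462
= 471

471


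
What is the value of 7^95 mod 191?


p = 191 is prime and the exponent is (p-1)/2 = 95, so by Euler's criterion 7^95 = (7/191) = +1 or -1 mod 191.
Compute by square-and-multiply:
  95 = 64 + 16 + 8 + 4 + 2 + 1 (binary 1011111)
  Repeated squaring mod 191: 7^1 = 7, 7^2 = 49, 7^4 = 109, 7^8 = 39, 7^16 = 184, 7^32 = 49, 7^64 = 109
  7^95 = 7^64 * 7^16 * 7^8 * 7^4 * 7^2 * 7^1 = 109 * 184 * 39 * 109 * 49 * 7 mod 191
    109 * 184 = 20056 = 1 mod 191
    1 * 39 = 39 = 39 mod 191
    39 * 109 = 4251 = 49 mod 191
    49 * 49 = 2401 = 109 mod 191
    109 * 7 = 763 = 190 mod 191
  7^95 = 190 mod 191
Result 190 = p - 1 = -1 mod 191: 7 is a quadratic non-residue mod 191. As a residue in [0, p-1] the value is 190.
7^95 mod 191 = 190

190


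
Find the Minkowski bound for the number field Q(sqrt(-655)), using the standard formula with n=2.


d = -655, d mod 4 = 1, so disc(K) = d = -655; |disc(K)| = 655
Imaginary quadratic field, so n = 2, s = r2 = 1, r1 = 0
M = (n!/n^n) * (4/pi)^s * sqrt(|disc(K)|) = (2!/2^2) * (4/pi)^1 * sqrt(655)
= 0.5 * 1.273240 * 25.592968
= 16.2930

16.2930


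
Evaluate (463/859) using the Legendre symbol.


p = 859 is prime, so compute (463/859) with the reciprocity algorithm (Jacobi-symbol steps: pull out 2s via (2/n), flip via reciprocity, reduce):
  reciprocity: (463/859) -> -(859/463)
  reduce: (396/463)
  pull out 2: (2/463) = +1  (since 463 mod 8 = 7)
  pull out 2: (2/463) = +1  (since 463 mod 8 = 7)
  reciprocity: (99/463) -> -(463/99)
  reduce: (67/99)
  reciprocity: (67/99) -> -(99/67)
  reduce: (32/67)
  pull out 2: (2/67) = -1  (since 67 mod 8 = 3)
  pull out 2: (2/67) = -1  (since 67 mod 8 = 3)
  pull out 2: (2/67) = -1  (since 67 mod 8 = 3)
  pull out 2: (2/67) = -1  (since 67 mod 8 = 3)
  pull out 2: (2/67) = -1  (since 67 mod 8 = 3)
  (1/67) = 1
Product of signs = 1
(463/859) = 1

1


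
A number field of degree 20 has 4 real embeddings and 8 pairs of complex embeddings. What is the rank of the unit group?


By Dirichlet's unit theorem:
rank = r1 + r2 - 1
= 4 + 8 - 1
= 11

11


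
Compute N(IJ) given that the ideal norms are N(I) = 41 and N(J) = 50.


N(IJ) = N(I) * N(J)
= 41 * 50
= 2050

2050


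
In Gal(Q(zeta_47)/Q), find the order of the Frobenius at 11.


The Frobenius at p in Gal(Q(zeta_n)/Q) = (Z/nZ)* is the class of p, so its order is ord_47(11), the smallest k >= 1 with 11^k = 1 mod 47.
n = 47 = 47, phi(47) = 46; the order divides phi(n).
Divisors of 46: 1, 2, 23, 46
Repeated squaring mod 47: 11^1 = 11, 11^2 = 27, 11^4 = 24, 11^8 = 12, 11^16 = 3, 11^32 = 9
Test divisors in increasing order:
  k=1: 11^1 = 11 mod 47
  k=2: 11^2 = 27 mod 47
  k=23: 11^23 = 3 * 24 * 27 * 11 = 46 mod 47
  k=46: 11^46 = 9 * 12 * 24 * 27 = 1 mod 47  <- first divisor giving 1
Order = 46

46


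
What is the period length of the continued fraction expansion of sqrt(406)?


Run the CF algorithm for sqrt(406).
a_0 = floor(sqrt(406)) = 20; set m_0=0, q_0=1.
Recurrence: m' = q*a - m,  q' = (d - m'^2)/q,  a' = floor((a_0 + m')/q').
  step 1: m=20, q=6, a=6
  step 2: m=16, q=25, a=1
  step 3: m=9, q=13, a=2
  step 4: m=17, q=9, a=4
  step 5: m=19, q=5, a=7
  step 6: m=16, q=30, a=1
  step 7: m=14, q=7, a=4
  step 8: m=14, q=30, a=1
  step 9: m=16, q=5, a=7
  step 10: m=19, q=9, a=4
  step 11: m=17, q=13, a=2
  step 12: m=9, q=25, a=1
  step 13: m=16, q=6, a=6
  step 14: m=20, q=1, a=40
a_14 = 2*a_0 = 40, so the period closes here.
sqrt(406) = [20; 6, 1, 2, 4, 7, 1, 4, 1, 7, 4, 2, 1, 6, 40]
Period length = 14

14


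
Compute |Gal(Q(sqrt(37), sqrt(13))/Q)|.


The 2 square roots of distinct primes are multiplicatively independent over Q,
so [K:Q] = 2^2 and Gal(K/Q) is isomorphic to (Z/2Z)^2.
|Gal| = 2^2 = 4

4


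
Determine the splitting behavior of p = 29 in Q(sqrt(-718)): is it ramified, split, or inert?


K = Q(sqrt(-718)). Since d mod 4 = 2, disc(K) = -2872.
Check p | disc: -2872 mod 29 = 28.
p does not divide disc. Compute Legendre symbol (d/p):
7^((29-1)/2) mod 29 = 1
(d/p) = 1, so p splits: (p) = P*P' with e=1, f=1, g=2.
Therefore p is split.

split


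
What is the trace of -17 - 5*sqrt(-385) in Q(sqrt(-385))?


Tr(a + b*sqrt(d)) = (a + b*sqrt(d)) + (a - b*sqrt(d)) = 2a
= 2 * (-17)
= -34

-34


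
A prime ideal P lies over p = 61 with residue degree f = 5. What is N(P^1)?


N(P^a) = p^(a*f)
= 61^(1*5)
= 61^5
= 844596301

844596301


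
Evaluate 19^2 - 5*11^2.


x^2 - d*y^2
= 19^2 - 5*11^2
= 361 - 605
= -244

-244


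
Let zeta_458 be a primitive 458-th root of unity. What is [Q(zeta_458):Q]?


The degree equals Euler's totient phi(458).
458 = 2 * 229
phi(458) = 228

228


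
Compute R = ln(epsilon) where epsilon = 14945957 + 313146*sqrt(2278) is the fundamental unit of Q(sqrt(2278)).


epsilon = 14945957 + 313146*sqrt(2278)
= 2.9892e+07
R = ln(2.9892e+07)
= 17.2131

17.2131


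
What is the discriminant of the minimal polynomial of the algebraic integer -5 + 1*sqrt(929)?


The element -5 + 1*sqrt(929) has minimal polynomial:
x^2 + 10*x - 904
Discriminant = (10)^2 - 4*(-904)
= 100 + 3616
= 3716

3716


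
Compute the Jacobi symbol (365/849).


Compute (365/849) via quadratic reciprocity:
  reciprocity: (365/849) -> +(849/365)
  reduce: (119/365)
  reciprocity: (119/365) -> +(365/119)
  reduce: (8/119)
  pull out 2: (2/119) = +1  (since 119 mod 8 = 7)
  pull out 2: (2/119) = +1  (since 119 mod 8 = 7)
  pull out 2: (2/119) = +1  (since 119 mod 8 = 7)
  (1/119) = 1
Product of signs = 1

1


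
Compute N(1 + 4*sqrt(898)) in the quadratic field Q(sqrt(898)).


N(a + b*sqrt(d)) = a^2 - d*b^2
= (1)^2 - (898)*(4)^2
= 1 - 14368
= -14367

-14367


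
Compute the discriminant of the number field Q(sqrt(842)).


For K = Q(sqrt(d)) with d squarefree: disc(K) = d if d = 1 mod 4, and disc(K) = 4d if d = 2 or 3 mod 4.
Here d = 842, and d mod 4 = 2.
d = 2 mod 4, not 1 (O_K = Z[sqrt(d)]), so disc(K) = 4d = 4 * (842) = 3368

3368


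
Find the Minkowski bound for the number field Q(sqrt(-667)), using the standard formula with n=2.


d = -667, d mod 4 = 1, so disc(K) = d = -667; |disc(K)| = 667
Imaginary quadratic field, so n = 2, s = r2 = 1, r1 = 0
M = (n!/n^n) * (4/pi)^s * sqrt(|disc(K)|) = (2!/2^2) * (4/pi)^1 * sqrt(667)
= 0.5 * 1.273240 * 25.826343
= 16.4416

16.4416


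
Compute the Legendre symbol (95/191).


p = 191 is prime, so compute (95/191) with the reciprocity algorithm (Jacobi-symbol steps: pull out 2s via (2/n), flip via reciprocity, reduce):
  reciprocity: (95/191) -> -(191/95)
  reduce: (1/95)
  (1/95) = 1
Product of signs = -1
(95/191) = -1

-1


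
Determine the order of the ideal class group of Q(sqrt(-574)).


K = Q(sqrt(-574)). d mod 4 = 2, so D = disc(K) = 4d = -2296
h(K) equals the number of primitive reduced positive-definite forms (a, b, c) = a*x^2 + b*x*y + c*y^2 with b^2 - 4ac = D,
where reduced means |b| <= a <= c, with b >= 0 whenever |b| = a or a = c, and primitive means gcd(a, b, c) = 1.
Reduced forces 3a^2 <= |D| = 2296, so 1 <= a <= 27; b must have the parity of D, and c = (b^2 - D)/(4a) must be an integer >= a.
Enumerate a = 1..27, b in [-a, a]:
  a=1: (1, 0, 574)  [1]
  a=2: (2, 0, 287)  [1]
  a=3..4: none
  a=5: (5, -2, 115), (5, 2, 115)  [2]
  a=6: none
  a=7: (7, 0, 82)  [1]
  a=8..9: none
  a=10: (10, -8, 59), (10, 8, 59)  [2]
  a=11: (11, -6, 53), (11, 6, 53)  [2]
  a=12..13: none
  a=14: (14, 0, 41)  [1]
  a=15..16: none
  a=17: (17, -4, 34), (17, 4, 34)  [2]
  a=18..21: none
  a=22: (22, -16, 29), (22, 16, 29)  [2]
  a=23: (23, -2, 25), (23, 2, 25)  [2]
  a=24..27: none
Total reduced forms: 1 + 1 + 2 + 1 + 2 + 2 + 1 + 2 + 2 + 2 = 16
h = 16

16


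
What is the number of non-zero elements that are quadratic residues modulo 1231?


For prime p, the number of non-zero quadratic residues is (p-1)/2.
= (1231-1)/2
= 615

615


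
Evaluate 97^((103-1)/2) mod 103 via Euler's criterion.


p = 103 is prime and the exponent is (p-1)/2 = 51, so by Euler's criterion 97^51 = (97/103) = +1 or -1 mod 103.
Compute by square-and-multiply:
  51 = 32 + 16 + 2 + 1 (binary 110011)
  Repeated squaring mod 103: 97^1 = 97, 97^2 = 36, 97^4 = 60, 97^8 = 98, 97^16 = 25, 97^32 = 7
  97^51 = 97^32 * 97^16 * 97^2 * 97^1 = 7 * 25 * 36 * 97 mod 103
    7 * 25 = 175 = 72 mod 103
    72 * 36 = 2592 = 17 mod 103
    17 * 97 = 1649 = 1 mod 103
  97^51 = 1 mod 103
Result 1: 97 is a quadratic residue mod 103.
97^51 mod 103 = 1

1


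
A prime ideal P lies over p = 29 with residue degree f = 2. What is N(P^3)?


N(P^a) = p^(a*f)
= 29^(3*2)
= 29^6
= 594823321

594823321


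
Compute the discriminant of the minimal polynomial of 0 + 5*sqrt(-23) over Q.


The element 0 + 5*sqrt(-23) has minimal polynomial:
x^2 + 0*x + 575
Discriminant = (0)^2 - 4*(575)
= 0 - 2300
= -2300

-2300


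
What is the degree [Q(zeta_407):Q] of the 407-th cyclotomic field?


The degree equals Euler's totient phi(407).
407 = 11 * 37
phi(407) = 360

360


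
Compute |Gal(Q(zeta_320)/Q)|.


|Gal(Q(zeta_320)/Q)| = phi(320)
= 128

128


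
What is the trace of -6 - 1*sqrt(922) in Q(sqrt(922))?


Tr(a + b*sqrt(d)) = (a + b*sqrt(d)) + (a - b*sqrt(d)) = 2a
= 2 * (-6)
= -12

-12


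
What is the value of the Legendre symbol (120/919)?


p = 919 is prime, so compute (120/919) with the reciprocity algorithm (Jacobi-symbol steps: pull out 2s via (2/n), flip via reciprocity, reduce):
  pull out 2: (2/919) = +1  (since 919 mod 8 = 7)
  pull out 2: (2/919) = +1  (since 919 mod 8 = 7)
  pull out 2: (2/919) = +1  (since 919 mod 8 = 7)
  reciprocity: (15/919) -> -(919/15)
  reduce: (4/15)
  pull out 2: (2/15) = +1  (since 15 mod 8 = 7)
  pull out 2: (2/15) = +1  (since 15 mod 8 = 7)
  (1/15) = 1
Product of signs = -1
(120/919) = -1

-1


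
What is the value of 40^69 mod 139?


p = 139 is prime and the exponent is (p-1)/2 = 69, so by Euler's criterion 40^69 = (40/139) = +1 or -1 mod 139.
Compute by square-and-multiply:
  69 = 64 + 4 + 1 (binary 1000101)
  Repeated squaring mod 139: 40^1 = 40, 40^2 = 71, 40^4 = 37, 40^8 = 118, 40^16 = 24, 40^32 = 20, 40^64 = 122
  40^69 = 40^64 * 40^4 * 40^1 = 122 * 37 * 40 mod 139
    122 * 37 = 4514 = 66 mod 139
    66 * 40 = 2640 = 138 mod 139
  40^69 = 138 mod 139
Result 138 = p - 1 = -1 mod 139: 40 is a quadratic non-residue mod 139. As a residue in [0, p-1] the value is 138.
40^69 mod 139 = 138

138


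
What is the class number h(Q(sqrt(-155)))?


K = Q(sqrt(-155)). d mod 4 = 1, so D = disc(K) = d = -155
h(K) equals the number of primitive reduced positive-definite forms (a, b, c) = a*x^2 + b*x*y + c*y^2 with b^2 - 4ac = D,
where reduced means |b| <= a <= c, with b >= 0 whenever |b| = a or a = c, and primitive means gcd(a, b, c) = 1.
Reduced forces 3a^2 <= |D| = 155, so 1 <= a <= 7; b must have the parity of D, and c = (b^2 - D)/(4a) must be an integer >= a.
Enumerate a = 1..7, b in [-a, a]:
  a=1: (1, 1, 39)  [1]
  a=2: none
  a=3: (3, -1, 13), (3, 1, 13)  [2]
  a=4: none
  a=5: (5, 5, 9)  [1]
  a=6..7: none
Total reduced forms: 1 + 2 + 1 = 4
h = 4

4


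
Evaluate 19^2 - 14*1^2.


x^2 - d*y^2
= 19^2 - 14*1^2
= 361 - 14
= 347

347


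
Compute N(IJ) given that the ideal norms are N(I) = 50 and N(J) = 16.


N(IJ) = N(I) * N(J)
= 50 * 16
= 800

800


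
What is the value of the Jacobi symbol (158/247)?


Compute (158/247) via quadratic reciprocity:
  pull out 2: (2/247) = +1  (since 247 mod 8 = 7)
  reciprocity: (79/247) -> -(247/79)
  reduce: (10/79)
  pull out 2: (2/79) = +1  (since 79 mod 8 = 7)
  reciprocity: (5/79) -> +(79/5)
  reduce: (4/5)
  pull out 2: (2/5) = -1  (since 5 mod 8 = 5)
  pull out 2: (2/5) = -1  (since 5 mod 8 = 5)
  (1/5) = 1
Product of signs = -1

-1


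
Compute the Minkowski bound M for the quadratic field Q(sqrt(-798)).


d = -798, d mod 4 = 2, so disc(K) = 4d = -3192; |disc(K)| = 3192
Imaginary quadratic field, so n = 2, s = r2 = 1, r1 = 0
M = (n!/n^n) * (4/pi)^s * sqrt(|disc(K)|) = (2!/2^2) * (4/pi)^1 * sqrt(3192)
= 0.5 * 1.273240 * 56.497788
= 35.9676

35.9676


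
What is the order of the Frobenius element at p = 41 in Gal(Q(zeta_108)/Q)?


The Frobenius at p in Gal(Q(zeta_n)/Q) = (Z/nZ)* is the class of p, so its order is ord_108(41), the smallest k >= 1 with 41^k = 1 mod 108.
n = 108 = 2^2 * 3^3, phi(108) = 36; the order divides phi(n).
Divisors of 36: 1, 2, 3, 4, 6, 9, 12, 18, 36
Repeated squaring mod 108: 41^1 = 41, 41^2 = 61, 41^4 = 49, 41^8 = 25, 41^16 = 85, 41^32 = 97
Test divisors in increasing order:
  k=1: 41^1 = 41 mod 108
  k=2: 41^2 = 61 mod 108
  k=3: 41^3 = 61 * 41 = 17 mod 108
  k=4: 41^4 = 49 mod 108
  k=6: 41^6 = 49 * 61 = 73 mod 108
  k=9: 41^9 = 25 * 41 = 53 mod 108
  k=12: 41^12 = 25 * 49 = 37 mod 108
  k=18: 41^18 = 85 * 61 = 1 mod 108  <- first divisor giving 1
Order = 18

18


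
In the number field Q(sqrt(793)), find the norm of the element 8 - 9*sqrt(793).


N(a + b*sqrt(d)) = a^2 - d*b^2
= (8)^2 - (793)*(-9)^2
= 64 - 64233
= -64169

-64169


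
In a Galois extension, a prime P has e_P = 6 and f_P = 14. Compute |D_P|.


|D_P| = e * f
= 6 * 14
= 84

84


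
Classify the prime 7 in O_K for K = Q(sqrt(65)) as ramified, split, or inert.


K = Q(sqrt(65)). Since d mod 4 = 1, disc(K) = 65.
Check p | disc: 65 mod 7 = 2.
p does not divide disc. Compute Legendre symbol (d/p):
2^((7-1)/2) mod 7 = 1
(d/p) = 1, so p splits: (p) = P*P' with e=1, f=1, g=2.
Therefore p is split.

split


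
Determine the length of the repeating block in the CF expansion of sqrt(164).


Run the CF algorithm for sqrt(164).
a_0 = floor(sqrt(164)) = 12; set m_0=0, q_0=1.
Recurrence: m' = q*a - m,  q' = (d - m'^2)/q,  a' = floor((a_0 + m')/q').
  step 1: m=12, q=20, a=1
  step 2: m=8, q=5, a=4
  step 3: m=12, q=4, a=6
  step 4: m=12, q=5, a=4
  step 5: m=8, q=20, a=1
  step 6: m=12, q=1, a=24
a_6 = 2*a_0 = 24, so the period closes here.
sqrt(164) = [12; 1, 4, 6, 4, 1, 24]
Period length = 6

6


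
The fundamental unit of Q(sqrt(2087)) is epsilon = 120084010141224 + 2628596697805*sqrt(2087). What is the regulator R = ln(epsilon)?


epsilon = 120084010141224 + 2628596697805*sqrt(2087)
= 2.4017e+14
R = ln(2.4017e+14)
= 33.1124

33.1124


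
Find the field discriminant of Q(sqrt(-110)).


For K = Q(sqrt(d)) with d squarefree: disc(K) = d if d = 1 mod 4, and disc(K) = 4d if d = 2 or 3 mod 4.
Here d = -110, and d mod 4 = 2.
d = 2 mod 4, not 1 (O_K = Z[sqrt(d)]), so disc(K) = 4d = 4 * (-110) = -440

-440


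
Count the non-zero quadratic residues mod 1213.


For prime p, the number of non-zero quadratic residues is (p-1)/2.
= (1213-1)/2
= 606

606


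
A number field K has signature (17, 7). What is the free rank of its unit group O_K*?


By Dirichlet's unit theorem:
rank = r1 + r2 - 1
= 17 + 7 - 1
= 23

23


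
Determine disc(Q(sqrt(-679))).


For K = Q(sqrt(d)) with d squarefree: disc(K) = d if d = 1 mod 4, and disc(K) = 4d if d = 2 or 3 mod 4.
Here d = -679, and d mod 4 = 1.
d = 1 mod 4 (O_K = Z[(1+sqrt(d))/2]), so disc(K) = d = -679

-679


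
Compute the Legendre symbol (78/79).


p = 79 is prime, so compute (78/79) with the reciprocity algorithm (Jacobi-symbol steps: pull out 2s via (2/n), flip via reciprocity, reduce):
  pull out 2: (2/79) = +1  (since 79 mod 8 = 7)
  reciprocity: (39/79) -> -(79/39)
  reduce: (1/39)
  (1/39) = 1
Product of signs = -1
(78/79) = -1

-1


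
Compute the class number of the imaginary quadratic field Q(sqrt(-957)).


K = Q(sqrt(-957)). d mod 4 = 3, so D = disc(K) = 4d = -3828
h(K) equals the number of primitive reduced positive-definite forms (a, b, c) = a*x^2 + b*x*y + c*y^2 with b^2 - 4ac = D,
where reduced means |b| <= a <= c, with b >= 0 whenever |b| = a or a = c, and primitive means gcd(a, b, c) = 1.
Reduced forces 3a^2 <= |D| = 3828, so 1 <= a <= 35; b must have the parity of D, and c = (b^2 - D)/(4a) must be an integer >= a.
Enumerate a = 1..35, b in [-a, a]:
  a=1: (1, 0, 957)  [1]
  a=2: (2, 2, 479)  [1]
  a=3: (3, 0, 319)  [1]
  a=4..5: none
  a=6: (6, 6, 161)  [1]
  a=7: (7, -6, 138), (7, 6, 138)  [2]
  a=8..10: none
  a=11: (11, 0, 87)  [1]
  a=12..13: none
  a=14: (14, -6, 69), (14, 6, 69)  [2]
  a=15..20: none
  a=21: (21, -6, 46), (21, 6, 46)  [2]
  a=22: (22, 22, 49)  [1]
  a=23: (23, -6, 42), (23, 6, 42)  [2]
  a=24..28: none
  a=29: (29, 0, 33)  [1]
  a=30: none
  a=31: (31, 4, 31)  [1]
  a=32..35: none
Total reduced forms: 1 + 1 + 1 + 1 + 2 + 1 + 2 + 2 + 1 + 2 + 1 + 1 = 16
h = 16

16


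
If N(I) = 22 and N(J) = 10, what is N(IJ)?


N(IJ) = N(I) * N(J)
= 22 * 10
= 220

220


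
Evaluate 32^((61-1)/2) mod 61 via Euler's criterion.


p = 61 is prime and the exponent is (p-1)/2 = 30, so by Euler's criterion 32^30 = (32/61) = +1 or -1 mod 61.
Compute by square-and-multiply:
  30 = 16 + 8 + 4 + 2 (binary 11110)
  Repeated squaring mod 61: 32^1 = 32, 32^2 = 48, 32^4 = 47, 32^8 = 13, 32^16 = 47
  32^30 = 32^16 * 32^8 * 32^4 * 32^2 = 47 * 13 * 47 * 48 mod 61
    47 * 13 = 611 = 1 mod 61
    1 * 47 = 47 = 47 mod 61
    47 * 48 = 2256 = 60 mod 61
  32^30 = 60 mod 61
Result 60 = p - 1 = -1 mod 61: 32 is a quadratic non-residue mod 61. As a residue in [0, p-1] the value is 60.
32^30 mod 61 = 60

60


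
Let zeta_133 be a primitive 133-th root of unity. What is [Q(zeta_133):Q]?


The degree equals Euler's totient phi(133).
133 = 7 * 19
phi(133) = 108

108


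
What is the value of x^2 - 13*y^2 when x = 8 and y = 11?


x^2 - d*y^2
= 8^2 - 13*11^2
= 64 - 1573
= -1509

-1509


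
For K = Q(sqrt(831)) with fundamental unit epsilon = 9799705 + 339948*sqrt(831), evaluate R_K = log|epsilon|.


epsilon = 9799705 + 339948*sqrt(831)
= 1.9599e+07
R = ln(1.9599e+07)
= 16.7910

16.7910


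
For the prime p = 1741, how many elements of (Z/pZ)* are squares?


For prime p, the number of non-zero quadratic residues is (p-1)/2.
= (1741-1)/2
= 870

870


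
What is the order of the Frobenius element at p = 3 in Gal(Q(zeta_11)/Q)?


The Frobenius at p in Gal(Q(zeta_n)/Q) = (Z/nZ)* is the class of p, so its order is ord_11(3), the smallest k >= 1 with 3^k = 1 mod 11.
n = 11 = 11, phi(11) = 10; the order divides phi(n).
Divisors of 10: 1, 2, 5, 10
Repeated squaring mod 11: 3^1 = 3, 3^2 = 9, 3^4 = 4, 3^8 = 5
Test divisors in increasing order:
  k=1: 3^1 = 3 mod 11
  k=2: 3^2 = 9 mod 11
  k=5: 3^5 = 4 * 3 = 1 mod 11  <- first divisor giving 1
Order = 5

5


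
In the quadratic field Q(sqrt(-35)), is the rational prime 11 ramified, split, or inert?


K = Q(sqrt(-35)). Since d mod 4 = 1, disc(K) = -35.
Check p | disc: -35 mod 11 = 9.
p does not divide disc. Compute Legendre symbol (d/p):
9^((11-1)/2) mod 11 = 1
(d/p) = 1, so p splits: (p) = P*P' with e=1, f=1, g=2.
Therefore p is split.

split


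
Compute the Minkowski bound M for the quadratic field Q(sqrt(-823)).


d = -823, d mod 4 = 1, so disc(K) = d = -823; |disc(K)| = 823
Imaginary quadratic field, so n = 2, s = r2 = 1, r1 = 0
M = (n!/n^n) * (4/pi)^s * sqrt(|disc(K)|) = (2!/2^2) * (4/pi)^1 * sqrt(823)
= 0.5 * 1.273240 * 28.687977
= 18.2633

18.2633


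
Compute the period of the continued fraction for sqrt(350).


Run the CF algorithm for sqrt(350).
a_0 = floor(sqrt(350)) = 18; set m_0=0, q_0=1.
Recurrence: m' = q*a - m,  q' = (d - m'^2)/q,  a' = floor((a_0 + m')/q').
  step 1: m=18, q=26, a=1
  step 2: m=8, q=11, a=2
  step 3: m=14, q=14, a=2
  step 4: m=14, q=11, a=2
  step 5: m=8, q=26, a=1
  step 6: m=18, q=1, a=36
a_6 = 2*a_0 = 36, so the period closes here.
sqrt(350) = [18; 1, 2, 2, 2, 1, 36]
Period length = 6

6


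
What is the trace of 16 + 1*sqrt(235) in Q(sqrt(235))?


Tr(a + b*sqrt(d)) = (a + b*sqrt(d)) + (a - b*sqrt(d)) = 2a
= 2 * (16)
= 32

32


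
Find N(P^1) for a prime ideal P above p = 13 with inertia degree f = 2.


N(P^a) = p^(a*f)
= 13^(1*2)
= 13^2
= 169

169


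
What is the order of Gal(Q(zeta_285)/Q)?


|Gal(Q(zeta_285)/Q)| = phi(285)
= 144

144


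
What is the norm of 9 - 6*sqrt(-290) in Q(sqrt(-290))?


N(a + b*sqrt(d)) = a^2 - d*b^2
= (9)^2 - (-290)*(-6)^2
= 81 + 10440
= 10521

10521


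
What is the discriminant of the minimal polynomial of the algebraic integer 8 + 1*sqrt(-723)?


The element 8 + 1*sqrt(-723) has minimal polynomial:
x^2 - 16*x + 787
Discriminant = (-16)^2 - 4*(787)
= 256 - 3148
= -2892

-2892


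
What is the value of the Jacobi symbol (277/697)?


Compute (277/697) via quadratic reciprocity:
  reciprocity: (277/697) -> +(697/277)
  reduce: (143/277)
  reciprocity: (143/277) -> +(277/143)
  reduce: (134/143)
  pull out 2: (2/143) = +1  (since 143 mod 8 = 7)
  reciprocity: (67/143) -> -(143/67)
  reduce: (9/67)
  reciprocity: (9/67) -> +(67/9)
  reduce: (4/9)
  pull out 2: (2/9) = +1  (since 9 mod 8 = 1)
  pull out 2: (2/9) = +1  (since 9 mod 8 = 1)
  (1/9) = 1
Product of signs = -1

-1


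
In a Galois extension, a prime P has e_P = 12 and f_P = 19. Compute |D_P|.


|D_P| = e * f
= 12 * 19
= 228

228


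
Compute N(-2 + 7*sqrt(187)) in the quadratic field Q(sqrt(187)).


N(a + b*sqrt(d)) = a^2 - d*b^2
= (-2)^2 - (187)*(7)^2
= 4 - 9163
= -9159

-9159


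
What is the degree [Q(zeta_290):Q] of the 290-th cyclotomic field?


The degree equals Euler's totient phi(290).
290 = 2 * 5 * 29
phi(290) = 112

112


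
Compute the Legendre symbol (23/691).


p = 691 is prime, so compute (23/691) with the reciprocity algorithm (Jacobi-symbol steps: pull out 2s via (2/n), flip via reciprocity, reduce):
  reciprocity: (23/691) -> -(691/23)
  reduce: (1/23)
  (1/23) = 1
Product of signs = -1
(23/691) = -1

-1


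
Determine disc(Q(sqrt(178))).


For K = Q(sqrt(d)) with d squarefree: disc(K) = d if d = 1 mod 4, and disc(K) = 4d if d = 2 or 3 mod 4.
Here d = 178, and d mod 4 = 2.
d = 2 mod 4, not 1 (O_K = Z[sqrt(d)]), so disc(K) = 4d = 4 * (178) = 712

712


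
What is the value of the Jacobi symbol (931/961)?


Compute (931/961) via quadratic reciprocity:
  reciprocity: (931/961) -> +(961/931)
  reduce: (30/931)
  pull out 2: (2/931) = -1  (since 931 mod 8 = 3)
  reciprocity: (15/931) -> -(931/15)
  reduce: (1/15)
  (1/15) = 1
Product of signs = 1

1


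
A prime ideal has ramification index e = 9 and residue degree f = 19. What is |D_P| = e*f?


|D_P| = e * f
= 9 * 19
= 171

171


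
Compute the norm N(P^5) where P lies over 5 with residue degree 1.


N(P^a) = p^(a*f)
= 5^(5*1)
= 5^5
= 3125

3125


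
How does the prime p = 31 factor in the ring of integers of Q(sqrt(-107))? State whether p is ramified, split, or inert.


K = Q(sqrt(-107)). Since d mod 4 = 1, disc(K) = -107.
Check p | disc: -107 mod 31 = 17.
p does not divide disc. Compute Legendre symbol (d/p):
17^((31-1)/2) mod 31 = -1
(d/p) = -1, so p is inert: (p) stays prime with e=1, f=2, g=1.
Therefore p is inert.

inert


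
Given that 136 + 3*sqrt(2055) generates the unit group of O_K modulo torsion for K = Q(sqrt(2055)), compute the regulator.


epsilon = 136 + 3*sqrt(2055)
= 271.9963
R = ln(271.9963)
= 5.6058

5.6058


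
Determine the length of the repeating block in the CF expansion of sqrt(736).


Run the CF algorithm for sqrt(736).
a_0 = floor(sqrt(736)) = 27; set m_0=0, q_0=1.
Recurrence: m' = q*a - m,  q' = (d - m'^2)/q,  a' = floor((a_0 + m')/q').
  step 1: m=27, q=7, a=7
  step 2: m=22, q=36, a=1
  step 3: m=14, q=15, a=2
  step 4: m=16, q=32, a=1
  step 5: m=16, q=15, a=2
  step 6: m=14, q=36, a=1
  step 7: m=22, q=7, a=7
  step 8: m=27, q=1, a=54
a_8 = 2*a_0 = 54, so the period closes here.
sqrt(736) = [27; 7, 1, 2, 1, 2, 1, 7, 54]
Period length = 8

8


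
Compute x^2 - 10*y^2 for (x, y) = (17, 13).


x^2 - d*y^2
= 17^2 - 10*13^2
= 289 - 1690
= -1401

-1401


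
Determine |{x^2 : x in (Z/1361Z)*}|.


For prime p, the number of non-zero quadratic residues is (p-1)/2.
= (1361-1)/2
= 680

680


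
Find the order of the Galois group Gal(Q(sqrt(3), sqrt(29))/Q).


The 2 square roots of distinct primes are multiplicatively independent over Q,
so [K:Q] = 2^2 and Gal(K/Q) is isomorphic to (Z/2Z)^2.
|Gal| = 2^2 = 4

4


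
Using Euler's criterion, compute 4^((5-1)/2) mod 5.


p = 5 is prime and the exponent is (p-1)/2 = 2, so by Euler's criterion 4^2 = (4/5) = +1 or -1 mod 5.
Compute by square-and-multiply:
  2 = 2 (binary 10)
  Repeated squaring mod 5: 4^1 = 4, 4^2 = 1
  4^2 = 1 mod 5
Result 1: 4 is a quadratic residue mod 5.
4^2 mod 5 = 1

1


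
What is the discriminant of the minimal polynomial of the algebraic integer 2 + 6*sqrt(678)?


The element 2 + 6*sqrt(678) has minimal polynomial:
x^2 - 4*x - 24404
Discriminant = (-4)^2 - 4*(-24404)
= 16 + 97616
= 97632

97632


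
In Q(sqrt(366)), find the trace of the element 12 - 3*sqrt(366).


Tr(a + b*sqrt(d)) = (a + b*sqrt(d)) + (a - b*sqrt(d)) = 2a
= 2 * (12)
= 24

24


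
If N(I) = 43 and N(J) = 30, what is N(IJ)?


N(IJ) = N(I) * N(J)
= 43 * 30
= 1290

1290


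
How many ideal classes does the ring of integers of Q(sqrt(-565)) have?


K = Q(sqrt(-565)). d mod 4 = 3, so D = disc(K) = 4d = -2260
h(K) equals the number of primitive reduced positive-definite forms (a, b, c) = a*x^2 + b*x*y + c*y^2 with b^2 - 4ac = D,
where reduced means |b| <= a <= c, with b >= 0 whenever |b| = a or a = c, and primitive means gcd(a, b, c) = 1.
Reduced forces 3a^2 <= |D| = 2260, so 1 <= a <= 27; b must have the parity of D, and c = (b^2 - D)/(4a) must be an integer >= a.
Enumerate a = 1..27, b in [-a, a]:
  a=1: (1, 0, 565)  [1]
  a=2: (2, 2, 283)  [1]
  a=3..4: none
  a=5: (5, 0, 113)  [1]
  a=6: none
  a=7: (7, -6, 82), (7, 6, 82)  [2]
  a=8..9: none
  a=10: (10, 10, 59)  [1]
  a=11..13: none
  a=14: (14, -6, 41), (14, 6, 41)  [2]
  a=15..16: none
  a=17: (17, -16, 37), (17, 16, 37)  [2]
  a=18: none
  a=19: (19, -18, 34), (19, 18, 34)  [2]
  a=20..27: none
Total reduced forms: 1 + 1 + 1 + 2 + 1 + 2 + 2 + 2 = 12
h = 12

12


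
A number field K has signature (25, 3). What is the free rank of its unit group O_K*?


By Dirichlet's unit theorem:
rank = r1 + r2 - 1
= 25 + 3 - 1
= 27

27


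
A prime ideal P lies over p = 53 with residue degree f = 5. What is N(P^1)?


N(P^a) = p^(a*f)
= 53^(1*5)
= 53^5
= 418195493

418195493


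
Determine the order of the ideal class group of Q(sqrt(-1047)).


K = Q(sqrt(-1047)). d mod 4 = 1, so D = disc(K) = d = -1047
h(K) equals the number of primitive reduced positive-definite forms (a, b, c) = a*x^2 + b*x*y + c*y^2 with b^2 - 4ac = D,
where reduced means |b| <= a <= c, with b >= 0 whenever |b| = a or a = c, and primitive means gcd(a, b, c) = 1.
Reduced forces 3a^2 <= |D| = 1047, so 1 <= a <= 18; b must have the parity of D, and c = (b^2 - D)/(4a) must be an integer >= a.
Enumerate a = 1..18, b in [-a, a]:
  a=1: (1, 1, 262)  [1]
  a=2: (2, -1, 131), (2, 1, 131)  [2]
  a=3: (3, 3, 88)  [1]
  a=4: (4, -3, 66), (4, 3, 66)  [2]
  a=5: none
  a=6: (6, -3, 44), (6, 3, 44)  [2]
  a=7: none
  a=8: (8, -3, 33), (8, 3, 33)  [2]
  a=9..10: none
  a=11: (11, -3, 24), (11, 3, 24)  [2]
  a=12: (12, -3, 22), (12, 3, 22)  [2]
  a=13..15: none
  a=16: (16, -13, 19), (16, 13, 19)  [2]
  a=17..18: none
Total reduced forms: 1 + 2 + 1 + 2 + 2 + 2 + 2 + 2 + 2 = 16
h = 16

16


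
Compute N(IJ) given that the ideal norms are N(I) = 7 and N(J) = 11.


N(IJ) = N(I) * N(J)
= 7 * 11
= 77

77


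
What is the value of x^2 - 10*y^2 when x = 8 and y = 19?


x^2 - d*y^2
= 8^2 - 10*19^2
= 64 - 3610
= -3546

-3546


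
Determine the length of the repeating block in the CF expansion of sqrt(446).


Run the CF algorithm for sqrt(446).
a_0 = floor(sqrt(446)) = 21; set m_0=0, q_0=1.
Recurrence: m' = q*a - m,  q' = (d - m'^2)/q,  a' = floor((a_0 + m')/q').
  step 1: m=21, q=5, a=8
  step 2: m=19, q=17, a=2
  step 3: m=15, q=13, a=2
  step 4: m=11, q=25, a=1
  step 5: m=14, q=10, a=3
  step 6: m=16, q=19, a=1
  step 7: m=3, q=23, a=1
  step 8: m=20, q=2, a=20
  step 9: m=20, q=23, a=1
  step 10: m=3, q=19, a=1
  step 11: m=16, q=10, a=3
  step 12: m=14, q=25, a=1
  step 13: m=11, q=13, a=2
  step 14: m=15, q=17, a=2
  step 15: m=19, q=5, a=8
  step 16: m=21, q=1, a=42
a_16 = 2*a_0 = 42, so the period closes here.
sqrt(446) = [21; 8, 2, 2, 1, 3, 1, 1, 20, 1, 1, 3, 1, 2, 2, 8, 42]
Period length = 16

16


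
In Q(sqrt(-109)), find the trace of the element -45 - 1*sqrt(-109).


Tr(a + b*sqrt(d)) = (a + b*sqrt(d)) + (a - b*sqrt(d)) = 2a
= 2 * (-45)
= -90

-90


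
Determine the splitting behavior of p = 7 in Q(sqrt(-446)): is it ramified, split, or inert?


K = Q(sqrt(-446)). Since d mod 4 = 2, disc(K) = -1784.
Check p | disc: -1784 mod 7 = 1.
p does not divide disc. Compute Legendre symbol (d/p):
2^((7-1)/2) mod 7 = 1
(d/p) = 1, so p splits: (p) = P*P' with e=1, f=1, g=2.
Therefore p is split.

split


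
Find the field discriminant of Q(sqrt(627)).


For K = Q(sqrt(d)) with d squarefree: disc(K) = d if d = 1 mod 4, and disc(K) = 4d if d = 2 or 3 mod 4.
Here d = 627, and d mod 4 = 3.
d = 3 mod 4, not 1 (O_K = Z[sqrt(d)]), so disc(K) = 4d = 4 * (627) = 2508

2508


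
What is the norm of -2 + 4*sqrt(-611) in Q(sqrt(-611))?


N(a + b*sqrt(d)) = a^2 - d*b^2
= (-2)^2 - (-611)*(4)^2
= 4 + 9776
= 9780

9780


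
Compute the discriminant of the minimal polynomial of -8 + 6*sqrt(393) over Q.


The element -8 + 6*sqrt(393) has minimal polynomial:
x^2 + 16*x - 14084
Discriminant = (16)^2 - 4*(-14084)
= 256 + 56336
= 56592

56592


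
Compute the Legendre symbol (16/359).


p = 359 is prime, so compute (16/359) with the reciprocity algorithm (Jacobi-symbol steps: pull out 2s via (2/n), flip via reciprocity, reduce):
  pull out 2: (2/359) = +1  (since 359 mod 8 = 7)
  pull out 2: (2/359) = +1  (since 359 mod 8 = 7)
  pull out 2: (2/359) = +1  (since 359 mod 8 = 7)
  pull out 2: (2/359) = +1  (since 359 mod 8 = 7)
  (1/359) = 1
Product of signs = 1
(16/359) = 1

1


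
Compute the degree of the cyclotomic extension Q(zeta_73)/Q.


The degree equals Euler's totient phi(73).
73 = 73
phi(73) = 72

72


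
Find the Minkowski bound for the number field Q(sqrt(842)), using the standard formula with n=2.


d = 842, d mod 4 = 2, so disc(K) = 4d = 3368; |disc(K)| = 3368
Real quadratic field, so n = 2, s = r2 = 0, r1 = 2
M = (n!/n^n) * (4/pi)^s * sqrt(|disc(K)|) = (2!/2^2) * (4/pi)^0 * sqrt(3368)
= 0.5 * 1.000000 * 58.034473
= 29.0172

29.0172


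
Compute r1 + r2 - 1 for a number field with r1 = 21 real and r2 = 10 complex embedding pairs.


By Dirichlet's unit theorem:
rank = r1 + r2 - 1
= 21 + 10 - 1
= 30

30


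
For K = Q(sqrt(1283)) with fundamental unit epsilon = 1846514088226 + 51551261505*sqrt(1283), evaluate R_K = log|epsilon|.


epsilon = 1846514088226 + 51551261505*sqrt(1283)
= 3.6930e+12
R = ln(3.6930e+12)
= 28.9375

28.9375


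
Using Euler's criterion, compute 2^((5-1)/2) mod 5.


p = 5 is prime and the exponent is (p-1)/2 = 2, so by Euler's criterion 2^2 = (2/5) = +1 or -1 mod 5.
Compute by square-and-multiply:
  2 = 2 (binary 10)
  Repeated squaring mod 5: 2^1 = 2, 2^2 = 4
  2^2 = 4 mod 5
Result 4 = p - 1 = -1 mod 5: 2 is a quadratic non-residue mod 5. As a residue in [0, p-1] the value is 4.
2^2 mod 5 = 4

4


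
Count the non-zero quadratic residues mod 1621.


For prime p, the number of non-zero quadratic residues is (p-1)/2.
= (1621-1)/2
= 810

810


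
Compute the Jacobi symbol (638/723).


Compute (638/723) via quadratic reciprocity:
  pull out 2: (2/723) = -1  (since 723 mod 8 = 3)
  reciprocity: (319/723) -> -(723/319)
  reduce: (85/319)
  reciprocity: (85/319) -> +(319/85)
  reduce: (64/85)
  pull out 2: (2/85) = -1  (since 85 mod 8 = 5)
  pull out 2: (2/85) = -1  (since 85 mod 8 = 5)
  pull out 2: (2/85) = -1  (since 85 mod 8 = 5)
  pull out 2: (2/85) = -1  (since 85 mod 8 = 5)
  pull out 2: (2/85) = -1  (since 85 mod 8 = 5)
  pull out 2: (2/85) = -1  (since 85 mod 8 = 5)
  (1/85) = 1
Product of signs = 1

1


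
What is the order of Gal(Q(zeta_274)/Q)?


|Gal(Q(zeta_274)/Q)| = phi(274)
= 136

136


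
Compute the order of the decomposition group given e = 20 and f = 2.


|D_P| = e * f
= 20 * 2
= 40

40


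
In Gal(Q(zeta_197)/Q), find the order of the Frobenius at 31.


The Frobenius at p in Gal(Q(zeta_n)/Q) = (Z/nZ)* is the class of p, so its order is ord_197(31), the smallest k >= 1 with 31^k = 1 mod 197.
n = 197 = 197, phi(197) = 196; the order divides phi(n).
Divisors of 196: 1, 2, 4, 7, 14, 28, 49, 98, 196
Repeated squaring mod 197: 31^1 = 31, 31^2 = 173, 31^4 = 182, 31^8 = 28, 31^16 = 193, 31^32 = 16, 31^64 = 59, 31^128 = 132
Test divisors in increasing order:
  k=1: 31^1 = 31 mod 197
  k=2: 31^2 = 173 mod 197
  k=4: 31^4 = 182 mod 197
  k=7: 31^7 = 182 * 173 * 31 = 128 mod 197
  k=14: 31^14 = 28 * 182 * 173 = 33 mod 197
  k=28: 31^28 = 193 * 28 * 182 = 104 mod 197
  k=49: 31^49 = 16 * 193 * 31 = 183 mod 197
  k=98: 31^98 = 59 * 16 * 173 = 196 mod 197
  k=196: 31^196 = 132 * 59 * 182 = 1 mod 197  <- first divisor giving 1
Order = 196

196


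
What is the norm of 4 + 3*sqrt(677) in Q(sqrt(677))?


N(a + b*sqrt(d)) = a^2 - d*b^2
= (4)^2 - (677)*(3)^2
= 16 - 6093
= -6077

-6077


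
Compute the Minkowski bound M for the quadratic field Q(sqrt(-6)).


d = -6, d mod 4 = 2, so disc(K) = 4d = -24; |disc(K)| = 24
Imaginary quadratic field, so n = 2, s = r2 = 1, r1 = 0
M = (n!/n^n) * (4/pi)^s * sqrt(|disc(K)|) = (2!/2^2) * (4/pi)^1 * sqrt(24)
= 0.5 * 1.273240 * 4.898979
= 3.1188

3.1188


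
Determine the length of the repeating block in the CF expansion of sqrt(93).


Run the CF algorithm for sqrt(93).
a_0 = floor(sqrt(93)) = 9; set m_0=0, q_0=1.
Recurrence: m' = q*a - m,  q' = (d - m'^2)/q,  a' = floor((a_0 + m')/q').
  step 1: m=9, q=12, a=1
  step 2: m=3, q=7, a=1
  step 3: m=4, q=11, a=1
  step 4: m=7, q=4, a=4
  step 5: m=9, q=3, a=6
  step 6: m=9, q=4, a=4
  step 7: m=7, q=11, a=1
  step 8: m=4, q=7, a=1
  step 9: m=3, q=12, a=1
  step 10: m=9, q=1, a=18
a_10 = 2*a_0 = 18, so the period closes here.
sqrt(93) = [9; 1, 1, 1, 4, 6, 4, 1, 1, 1, 18]
Period length = 10

10


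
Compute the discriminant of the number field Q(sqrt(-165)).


For K = Q(sqrt(d)) with d squarefree: disc(K) = d if d = 1 mod 4, and disc(K) = 4d if d = 2 or 3 mod 4.
Here d = -165, and d mod 4 = 3.
d = 3 mod 4, not 1 (O_K = Z[sqrt(d)]), so disc(K) = 4d = 4 * (-165) = -660

-660


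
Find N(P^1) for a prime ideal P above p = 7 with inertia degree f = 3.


N(P^a) = p^(a*f)
= 7^(1*3)
= 7^3
= 343

343


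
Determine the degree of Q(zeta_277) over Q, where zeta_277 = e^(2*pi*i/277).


The degree equals Euler's totient phi(277).
277 = 277
phi(277) = 276

276


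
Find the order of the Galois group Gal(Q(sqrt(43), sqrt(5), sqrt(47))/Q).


The 3 square roots of distinct primes are multiplicatively independent over Q,
so [K:Q] = 2^3 and Gal(K/Q) is isomorphic to (Z/2Z)^3.
|Gal| = 2^3 = 8

8


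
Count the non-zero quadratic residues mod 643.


For prime p, the number of non-zero quadratic residues is (p-1)/2.
= (643-1)/2
= 321

321


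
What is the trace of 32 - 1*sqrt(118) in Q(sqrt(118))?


Tr(a + b*sqrt(d)) = (a + b*sqrt(d)) + (a - b*sqrt(d)) = 2a
= 2 * (32)
= 64

64


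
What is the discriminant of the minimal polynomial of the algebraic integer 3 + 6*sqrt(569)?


The element 3 + 6*sqrt(569) has minimal polynomial:
x^2 - 6*x - 20475
Discriminant = (-6)^2 - 4*(-20475)
= 36 + 81900
= 81936

81936


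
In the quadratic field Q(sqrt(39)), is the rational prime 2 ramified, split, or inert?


K = Q(sqrt(39)). Since d mod 4 = 3, disc(K) = 156.
Check p | disc: 156 mod 2 = 0.
p divides disc, so p ramifies: (p) = P^2 with e=2, f=1, g=1.
Therefore p is ramified.

ramified


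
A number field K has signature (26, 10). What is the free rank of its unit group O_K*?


By Dirichlet's unit theorem:
rank = r1 + r2 - 1
= 26 + 10 - 1
= 35

35


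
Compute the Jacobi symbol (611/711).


Compute (611/711) via quadratic reciprocity:
  reciprocity: (611/711) -> -(711/611)
  reduce: (100/611)
  pull out 2: (2/611) = -1  (since 611 mod 8 = 3)
  pull out 2: (2/611) = -1  (since 611 mod 8 = 3)
  reciprocity: (25/611) -> +(611/25)
  reduce: (11/25)
  reciprocity: (11/25) -> +(25/11)
  reduce: (3/11)
  reciprocity: (3/11) -> -(11/3)
  reduce: (2/3)
  pull out 2: (2/3) = -1  (since 3 mod 8 = 3)
  (1/3) = 1
Product of signs = -1

-1


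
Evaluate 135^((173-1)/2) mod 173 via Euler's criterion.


p = 173 is prime and the exponent is (p-1)/2 = 86, so by Euler's criterion 135^86 = (135/173) = +1 or -1 mod 173.
Compute by square-and-multiply:
  86 = 64 + 16 + 4 + 2 (binary 1010110)
  Repeated squaring mod 173: 135^1 = 135, 135^2 = 60, 135^4 = 140, 135^8 = 51, 135^16 = 6, 135^32 = 36, 135^64 = 85
  135^86 = 135^64 * 135^16 * 135^4 * 135^2 = 85 * 6 * 140 * 60 mod 173
    85 * 6 = 510 = 164 mod 173
    164 * 140 = 22960 = 124 mod 173
    124 * 60 = 7440 = 1 mod 173
  135^86 = 1 mod 173
Result 1: 135 is a quadratic residue mod 173.
135^86 mod 173 = 1

1


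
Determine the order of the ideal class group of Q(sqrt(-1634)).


K = Q(sqrt(-1634)). d mod 4 = 2, so D = disc(K) = 4d = -6536
h(K) equals the number of primitive reduced positive-definite forms (a, b, c) = a*x^2 + b*x*y + c*y^2 with b^2 - 4ac = D,
where reduced means |b| <= a <= c, with b >= 0 whenever |b| = a or a = c, and primitive means gcd(a, b, c) = 1.
Reduced forces 3a^2 <= |D| = 6536, so 1 <= a <= 46; b must have the parity of D, and c = (b^2 - D)/(4a) must be an integer >= a.
Enumerate a = 1..46, b in [-a, a]:
  a=1: (1, 0, 1634)  [1]
  a=2: (2, 0, 817)  [1]
  a=3: (3, -2, 545), (3, 2, 545)  [2]
  a=4: none
  a=5: (5, -2, 327), (5, 2, 327)  [2]
  a=6: (6, -4, 273), (6, 4, 273)  [2]
  a=7: (7, -4, 234), (7, 4, 234)  [2]
  a=8: none
  a=9: (9, -4, 182), (9, 4, 182)  [2]
  a=10: (10, -8, 165), (10, 8, 165)  [2]
  a=11: (11, -8, 150), (11, 8, 150)  [2]
  a=12: none
  a=13: (13, -4, 126), (13, 4, 126)  [2]
  a=14: (14, -4, 117), (14, 4, 117)  [2]
  a=15: (15, -8, 110), (15, -2, 109), (15, 2, 109), (15, 8, 110)  [4]
  a=16: none
  a=17: (17, -14, 99), (17, 14, 99)  [2]
  a=18: (18, -4, 91), (18, 4, 91)  [2]
  a=19: (19, 0, 86)  [1]
  a=20: none
  a=21: (21, -10, 79), (21, -4, 78), (21, 4, 78), (21, 10, 79)  [4]
  a=22: (22, -8, 75), (22, 8, 75)  [2]
  a=23..24: none
  a=25: (25, -8, 66), (25, 8, 66)  [2]
  a=26: (26, -4, 63), (26, 4, 63)  [2]
  a=27: (27, -22, 65), (27, 22, 65)  [2]
  a=28..29: none
  a=30: (30, -28, 61), (30, -8, 55), (30, 8, 55), (30, 28, 61)  [4]
  a=31: (31, -6, 53), (31, 6, 53)  [2]
  a=32: none
  a=33: (33, -14, 51), (33, -8, 50), (33, 8, 50), (33, 14, 51)  [4]
  a=34: (34, -20, 51), (34, 20, 51)  [2]
  a=35: (35, -32, 54), (35, -18, 49), (35, 18, 49), (35, 32, 54)  [4]
  a=36..37: none
  a=38: (38, 0, 43)  [1]
  a=39: (39, -22, 45), (39, -4, 42), (39, 4, 42), (39, 22, 45)  [4]
  a=40..41: none
  a=42: (42, -32, 45), (42, 32, 45)  [2]
  a=43..46: none
Total reduced forms: 1 + 1 + 2 + 2 + 2 + 2 + 2 + 2 + 2 + 2 + 2 + 4 + 2 + 2 + 1 + 4 + 2 + 2 + 2 + 2 + 4 + 2 + 4 + 2 + 4 + 1 + 4 + 2 = 64
h = 64

64


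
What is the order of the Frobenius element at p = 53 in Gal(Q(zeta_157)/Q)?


The Frobenius at p in Gal(Q(zeta_n)/Q) = (Z/nZ)* is the class of p, so its order is ord_157(53), the smallest k >= 1 with 53^k = 1 mod 157.
n = 157 = 157, phi(157) = 156; the order divides phi(n).
Divisors of 156: 1, 2, 3, 4, 6, 12, 13, 26, 39, 52, 78, 156
Repeated squaring mod 157: 53^1 = 53, 53^2 = 140, 53^4 = 132, 53^8 = 154, 53^16 = 9, 53^32 = 81, 53^64 = 124, 53^128 = 147
Test divisors in increasing order:
  k=1: 53^1 = 53 mod 157
  k=2: 53^2 = 140 mod 157
  k=3: 53^3 = 140 * 53 = 41 mod 157
  k=4: 53^4 = 132 mod 157
  k=6: 53^6 = 132 * 140 = 111 mod 157
  k=12: 53^12 = 154 * 132 = 75 mod 157
  k=13: 53^13 = 154 * 132 * 53 = 50 mod 157
  k=26: 53^26 = 9 * 154 * 140 = 145 mod 157
  k=39: 53^39 = 81 * 132 * 140 * 53 = 28 mod 157
  k=52: 53^52 = 81 * 9 * 132 = 144 mod 157
  k=78: 53^78 = 124 * 154 * 132 * 140 = 156 mod 157
  k=156: 53^156 = 147 * 9 * 154 * 132 = 1 mod 157  <- first divisor giving 1
Order = 156

156
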